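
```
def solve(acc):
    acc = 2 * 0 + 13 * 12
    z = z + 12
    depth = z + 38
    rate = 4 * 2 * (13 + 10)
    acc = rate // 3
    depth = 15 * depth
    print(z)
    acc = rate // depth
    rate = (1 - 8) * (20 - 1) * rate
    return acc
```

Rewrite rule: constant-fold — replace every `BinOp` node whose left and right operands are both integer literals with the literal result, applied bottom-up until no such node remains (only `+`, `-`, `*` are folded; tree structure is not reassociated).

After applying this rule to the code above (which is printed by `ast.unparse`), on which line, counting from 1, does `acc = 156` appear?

Transformed code:
def solve(acc):
    acc = 156
    z = z + 12
    depth = z + 38
    rate = 184
    acc = rate // 3
    depth = 15 * depth
    print(z)
    acc = rate // depth
    rate = -133 * rate
    return acc

2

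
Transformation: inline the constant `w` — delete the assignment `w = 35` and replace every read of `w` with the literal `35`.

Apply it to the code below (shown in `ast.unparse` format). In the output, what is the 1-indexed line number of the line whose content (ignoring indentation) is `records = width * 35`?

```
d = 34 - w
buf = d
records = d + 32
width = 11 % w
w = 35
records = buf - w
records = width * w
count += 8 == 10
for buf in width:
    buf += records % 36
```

6

Transformed code:
d = 34 - 35
buf = d
records = d + 32
width = 11 % 35
records = buf - 35
records = width * 35
count += 8 == 10
for buf in width:
    buf += records % 36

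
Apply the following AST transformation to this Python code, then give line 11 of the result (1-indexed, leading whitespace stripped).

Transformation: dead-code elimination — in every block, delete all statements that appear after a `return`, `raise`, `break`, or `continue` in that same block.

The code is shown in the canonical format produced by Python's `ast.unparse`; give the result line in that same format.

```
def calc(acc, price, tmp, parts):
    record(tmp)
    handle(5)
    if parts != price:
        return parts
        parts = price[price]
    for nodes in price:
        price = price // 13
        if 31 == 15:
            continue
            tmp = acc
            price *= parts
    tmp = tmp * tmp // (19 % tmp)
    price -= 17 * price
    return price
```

Transformed code:
def calc(acc, price, tmp, parts):
    record(tmp)
    handle(5)
    if parts != price:
        return parts
    for nodes in price:
        price = price // 13
        if 31 == 15:
            continue
    tmp = tmp * tmp // (19 % tmp)
    price -= 17 * price
    return price

price -= 17 * price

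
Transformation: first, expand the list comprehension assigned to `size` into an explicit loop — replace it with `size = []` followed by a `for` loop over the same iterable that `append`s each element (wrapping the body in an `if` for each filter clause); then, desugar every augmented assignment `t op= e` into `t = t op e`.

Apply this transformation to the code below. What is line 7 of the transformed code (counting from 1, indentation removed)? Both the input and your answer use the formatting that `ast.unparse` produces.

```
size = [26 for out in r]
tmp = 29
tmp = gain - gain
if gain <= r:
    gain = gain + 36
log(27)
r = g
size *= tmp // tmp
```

gain = gain + 36

Transformed code:
size = []
for out in r:
    size.append(26)
tmp = 29
tmp = gain - gain
if gain <= r:
    gain = gain + 36
log(27)
r = g
size = size * (tmp // tmp)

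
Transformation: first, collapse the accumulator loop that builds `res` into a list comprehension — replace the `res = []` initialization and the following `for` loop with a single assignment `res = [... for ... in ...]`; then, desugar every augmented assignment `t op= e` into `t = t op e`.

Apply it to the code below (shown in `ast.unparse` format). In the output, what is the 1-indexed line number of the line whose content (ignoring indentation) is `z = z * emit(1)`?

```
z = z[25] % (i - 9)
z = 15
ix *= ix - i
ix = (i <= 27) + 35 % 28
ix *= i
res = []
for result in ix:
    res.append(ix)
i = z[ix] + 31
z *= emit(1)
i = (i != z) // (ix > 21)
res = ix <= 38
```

8

Transformed code:
z = z[25] % (i - 9)
z = 15
ix = ix * (ix - i)
ix = (i <= 27) + 35 % 28
ix = ix * i
res = [ix for result in ix]
i = z[ix] + 31
z = z * emit(1)
i = (i != z) // (ix > 21)
res = ix <= 38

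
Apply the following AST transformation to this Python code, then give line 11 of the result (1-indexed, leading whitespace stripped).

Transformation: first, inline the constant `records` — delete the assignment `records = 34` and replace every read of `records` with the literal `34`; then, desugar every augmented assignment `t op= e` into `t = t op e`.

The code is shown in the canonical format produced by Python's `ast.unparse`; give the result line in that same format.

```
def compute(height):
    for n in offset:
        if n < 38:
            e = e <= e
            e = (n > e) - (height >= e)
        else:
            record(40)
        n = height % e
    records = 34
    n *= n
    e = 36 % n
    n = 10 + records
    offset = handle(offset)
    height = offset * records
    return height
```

n = 10 + 34

Transformed code:
def compute(height):
    for n in offset:
        if n < 38:
            e = e <= e
            e = (n > e) - (height >= e)
        else:
            record(40)
        n = height % e
    n = n * n
    e = 36 % n
    n = 10 + 34
    offset = handle(offset)
    height = offset * 34
    return height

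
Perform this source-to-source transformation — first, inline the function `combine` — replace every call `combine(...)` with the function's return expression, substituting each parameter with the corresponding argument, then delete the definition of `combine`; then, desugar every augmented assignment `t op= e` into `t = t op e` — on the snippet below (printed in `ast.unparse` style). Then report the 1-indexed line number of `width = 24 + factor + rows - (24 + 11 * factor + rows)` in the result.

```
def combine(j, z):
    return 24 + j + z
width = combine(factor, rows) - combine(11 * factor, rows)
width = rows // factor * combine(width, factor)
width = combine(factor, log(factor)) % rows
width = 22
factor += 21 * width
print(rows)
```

Transformed code:
width = 24 + factor + rows - (24 + 11 * factor + rows)
width = rows // factor * (24 + width + factor)
width = (24 + factor + log(factor)) % rows
width = 22
factor = factor + 21 * width
print(rows)

1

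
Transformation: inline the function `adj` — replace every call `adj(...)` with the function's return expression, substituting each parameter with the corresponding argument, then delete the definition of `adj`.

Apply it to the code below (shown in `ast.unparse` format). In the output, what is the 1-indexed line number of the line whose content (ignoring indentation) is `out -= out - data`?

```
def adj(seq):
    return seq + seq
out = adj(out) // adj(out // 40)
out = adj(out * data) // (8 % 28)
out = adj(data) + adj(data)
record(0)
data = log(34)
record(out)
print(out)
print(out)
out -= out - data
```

Transformed code:
out = (out + out) // (out // 40 + out // 40)
out = (out * data + out * data) // (8 % 28)
out = data + data + (data + data)
record(0)
data = log(34)
record(out)
print(out)
print(out)
out -= out - data

9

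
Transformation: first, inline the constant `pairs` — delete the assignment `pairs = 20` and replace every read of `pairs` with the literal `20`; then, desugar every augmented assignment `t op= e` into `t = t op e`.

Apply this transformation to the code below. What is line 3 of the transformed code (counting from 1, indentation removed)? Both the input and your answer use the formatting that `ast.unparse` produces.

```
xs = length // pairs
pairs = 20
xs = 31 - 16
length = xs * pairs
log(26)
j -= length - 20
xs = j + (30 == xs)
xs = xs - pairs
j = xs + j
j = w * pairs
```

length = xs * 20

Transformed code:
xs = length // 20
xs = 31 - 16
length = xs * 20
log(26)
j = j - (length - 20)
xs = j + (30 == xs)
xs = xs - 20
j = xs + j
j = w * 20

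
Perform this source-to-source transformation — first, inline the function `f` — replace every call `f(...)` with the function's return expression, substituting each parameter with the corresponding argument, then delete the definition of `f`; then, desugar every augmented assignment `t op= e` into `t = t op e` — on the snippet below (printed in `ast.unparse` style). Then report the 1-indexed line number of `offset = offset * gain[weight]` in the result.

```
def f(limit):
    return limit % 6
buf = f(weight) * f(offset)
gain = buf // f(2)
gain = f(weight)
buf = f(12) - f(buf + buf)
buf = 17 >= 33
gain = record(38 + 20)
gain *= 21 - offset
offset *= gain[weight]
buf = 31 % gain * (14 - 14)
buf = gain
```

Transformed code:
buf = weight % 6 * (offset % 6)
gain = buf // (2 % 6)
gain = weight % 6
buf = 12 % 6 - (buf + buf) % 6
buf = 17 >= 33
gain = record(38 + 20)
gain = gain * (21 - offset)
offset = offset * gain[weight]
buf = 31 % gain * (14 - 14)
buf = gain

8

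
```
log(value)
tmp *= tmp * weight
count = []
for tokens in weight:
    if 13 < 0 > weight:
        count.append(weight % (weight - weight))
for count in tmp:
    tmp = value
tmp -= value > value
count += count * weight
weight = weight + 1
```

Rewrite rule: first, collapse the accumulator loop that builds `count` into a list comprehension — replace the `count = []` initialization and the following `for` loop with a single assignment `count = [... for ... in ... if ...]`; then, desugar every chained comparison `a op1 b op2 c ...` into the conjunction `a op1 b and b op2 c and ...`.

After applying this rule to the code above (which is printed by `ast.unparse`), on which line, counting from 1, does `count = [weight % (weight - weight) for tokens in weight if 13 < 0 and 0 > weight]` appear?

3

Transformed code:
log(value)
tmp *= tmp * weight
count = [weight % (weight - weight) for tokens in weight if 13 < 0 and 0 > weight]
for count in tmp:
    tmp = value
tmp -= value > value
count += count * weight
weight = weight + 1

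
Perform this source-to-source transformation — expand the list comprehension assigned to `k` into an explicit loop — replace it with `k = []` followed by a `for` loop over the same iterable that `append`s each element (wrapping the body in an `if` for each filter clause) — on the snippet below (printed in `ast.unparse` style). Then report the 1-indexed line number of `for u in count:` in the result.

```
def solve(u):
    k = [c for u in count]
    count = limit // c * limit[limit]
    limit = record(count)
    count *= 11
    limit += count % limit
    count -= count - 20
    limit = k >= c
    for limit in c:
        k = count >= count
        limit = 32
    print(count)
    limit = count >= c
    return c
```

Transformed code:
def solve(u):
    k = []
    for u in count:
        k.append(c)
    count = limit // c * limit[limit]
    limit = record(count)
    count *= 11
    limit += count % limit
    count -= count - 20
    limit = k >= c
    for limit in c:
        k = count >= count
        limit = 32
    print(count)
    limit = count >= c
    return c

3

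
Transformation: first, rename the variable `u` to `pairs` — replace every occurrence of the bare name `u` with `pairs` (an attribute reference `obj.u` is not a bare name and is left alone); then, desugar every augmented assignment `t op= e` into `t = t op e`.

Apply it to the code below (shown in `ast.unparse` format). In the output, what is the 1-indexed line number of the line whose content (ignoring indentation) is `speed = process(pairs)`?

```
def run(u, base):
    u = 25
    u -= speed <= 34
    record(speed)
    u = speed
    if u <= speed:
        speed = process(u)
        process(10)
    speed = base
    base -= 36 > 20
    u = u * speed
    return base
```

7

Transformed code:
def run(pairs, base):
    pairs = 25
    pairs = pairs - (speed <= 34)
    record(speed)
    pairs = speed
    if pairs <= speed:
        speed = process(pairs)
        process(10)
    speed = base
    base = base - (36 > 20)
    pairs = pairs * speed
    return base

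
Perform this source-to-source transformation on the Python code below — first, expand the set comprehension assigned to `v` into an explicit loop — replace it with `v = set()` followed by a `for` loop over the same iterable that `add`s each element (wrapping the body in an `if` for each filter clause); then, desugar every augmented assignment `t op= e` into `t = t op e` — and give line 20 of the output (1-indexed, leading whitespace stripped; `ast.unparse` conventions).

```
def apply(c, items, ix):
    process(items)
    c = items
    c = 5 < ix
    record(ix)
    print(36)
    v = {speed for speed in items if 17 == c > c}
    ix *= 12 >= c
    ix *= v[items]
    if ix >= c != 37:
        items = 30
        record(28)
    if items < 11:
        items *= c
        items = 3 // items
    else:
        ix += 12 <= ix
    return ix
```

Transformed code:
def apply(c, items, ix):
    process(items)
    c = items
    c = 5 < ix
    record(ix)
    print(36)
    v = set()
    for speed in items:
        if 17 == c > c:
            v.add(speed)
    ix = ix * (12 >= c)
    ix = ix * v[items]
    if ix >= c != 37:
        items = 30
        record(28)
    if items < 11:
        items = items * c
        items = 3 // items
    else:
        ix = ix + (12 <= ix)
    return ix

ix = ix + (12 <= ix)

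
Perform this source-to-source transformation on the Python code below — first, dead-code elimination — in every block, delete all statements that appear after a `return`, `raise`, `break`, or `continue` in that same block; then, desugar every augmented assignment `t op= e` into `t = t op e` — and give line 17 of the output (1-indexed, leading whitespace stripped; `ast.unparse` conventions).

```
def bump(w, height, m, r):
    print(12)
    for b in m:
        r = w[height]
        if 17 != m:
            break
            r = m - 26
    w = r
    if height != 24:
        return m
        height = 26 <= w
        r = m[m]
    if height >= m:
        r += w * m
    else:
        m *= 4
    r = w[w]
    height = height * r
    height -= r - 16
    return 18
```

return 18

Transformed code:
def bump(w, height, m, r):
    print(12)
    for b in m:
        r = w[height]
        if 17 != m:
            break
    w = r
    if height != 24:
        return m
    if height >= m:
        r = r + w * m
    else:
        m = m * 4
    r = w[w]
    height = height * r
    height = height - (r - 16)
    return 18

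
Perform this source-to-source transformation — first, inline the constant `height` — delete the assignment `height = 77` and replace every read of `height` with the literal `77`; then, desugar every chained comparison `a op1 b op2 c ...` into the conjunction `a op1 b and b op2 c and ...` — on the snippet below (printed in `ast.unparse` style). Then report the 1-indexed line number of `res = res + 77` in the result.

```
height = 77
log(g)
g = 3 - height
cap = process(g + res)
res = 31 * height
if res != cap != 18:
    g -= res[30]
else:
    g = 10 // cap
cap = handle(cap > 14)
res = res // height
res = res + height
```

Transformed code:
log(g)
g = 3 - 77
cap = process(g + res)
res = 31 * 77
if res != cap and cap != 18:
    g -= res[30]
else:
    g = 10 // cap
cap = handle(cap > 14)
res = res // 77
res = res + 77

11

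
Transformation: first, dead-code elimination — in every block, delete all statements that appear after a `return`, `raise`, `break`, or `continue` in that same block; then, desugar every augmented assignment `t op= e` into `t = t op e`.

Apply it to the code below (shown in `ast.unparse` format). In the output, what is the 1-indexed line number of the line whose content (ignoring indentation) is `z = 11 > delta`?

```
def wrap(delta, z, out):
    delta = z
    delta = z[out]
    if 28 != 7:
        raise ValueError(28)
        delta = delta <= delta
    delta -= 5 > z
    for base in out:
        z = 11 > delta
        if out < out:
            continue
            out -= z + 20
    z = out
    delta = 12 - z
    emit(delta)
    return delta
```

Transformed code:
def wrap(delta, z, out):
    delta = z
    delta = z[out]
    if 28 != 7:
        raise ValueError(28)
    delta = delta - (5 > z)
    for base in out:
        z = 11 > delta
        if out < out:
            continue
    z = out
    delta = 12 - z
    emit(delta)
    return delta

8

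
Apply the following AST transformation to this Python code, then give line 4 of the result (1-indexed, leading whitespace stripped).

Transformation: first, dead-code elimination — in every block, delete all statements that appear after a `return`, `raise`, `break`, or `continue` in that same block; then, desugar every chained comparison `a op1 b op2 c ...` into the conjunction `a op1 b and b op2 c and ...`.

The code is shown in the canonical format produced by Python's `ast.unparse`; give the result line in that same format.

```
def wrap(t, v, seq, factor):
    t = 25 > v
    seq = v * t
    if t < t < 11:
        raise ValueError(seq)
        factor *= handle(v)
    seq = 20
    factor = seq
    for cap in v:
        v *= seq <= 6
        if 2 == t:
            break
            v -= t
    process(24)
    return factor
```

if t < t and t < 11:

Transformed code:
def wrap(t, v, seq, factor):
    t = 25 > v
    seq = v * t
    if t < t and t < 11:
        raise ValueError(seq)
    seq = 20
    factor = seq
    for cap in v:
        v *= seq <= 6
        if 2 == t:
            break
    process(24)
    return factor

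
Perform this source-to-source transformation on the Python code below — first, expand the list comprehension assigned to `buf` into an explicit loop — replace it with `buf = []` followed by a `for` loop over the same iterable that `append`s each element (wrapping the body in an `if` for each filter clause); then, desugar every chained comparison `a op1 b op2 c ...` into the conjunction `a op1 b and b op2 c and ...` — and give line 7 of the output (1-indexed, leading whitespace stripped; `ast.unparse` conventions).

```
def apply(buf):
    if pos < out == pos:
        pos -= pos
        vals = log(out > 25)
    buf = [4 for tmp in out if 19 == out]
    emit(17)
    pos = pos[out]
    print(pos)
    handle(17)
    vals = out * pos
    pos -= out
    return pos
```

Transformed code:
def apply(buf):
    if pos < out and out == pos:
        pos -= pos
        vals = log(out > 25)
    buf = []
    for tmp in out:
        if 19 == out:
            buf.append(4)
    emit(17)
    pos = pos[out]
    print(pos)
    handle(17)
    vals = out * pos
    pos -= out
    return pos

if 19 == out:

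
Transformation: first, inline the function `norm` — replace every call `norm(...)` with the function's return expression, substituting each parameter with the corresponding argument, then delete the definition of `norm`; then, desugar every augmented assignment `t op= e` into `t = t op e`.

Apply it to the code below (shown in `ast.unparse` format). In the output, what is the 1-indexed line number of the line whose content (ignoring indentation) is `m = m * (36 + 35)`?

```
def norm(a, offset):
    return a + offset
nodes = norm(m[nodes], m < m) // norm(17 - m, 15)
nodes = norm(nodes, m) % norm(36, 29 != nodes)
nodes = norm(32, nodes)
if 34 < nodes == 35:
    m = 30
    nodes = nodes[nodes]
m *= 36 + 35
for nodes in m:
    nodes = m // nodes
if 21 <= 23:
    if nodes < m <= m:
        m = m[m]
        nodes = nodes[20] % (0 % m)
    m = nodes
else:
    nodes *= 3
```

7

Transformed code:
nodes = (m[nodes] + (m < m)) // (17 - m + 15)
nodes = (nodes + m) % (36 + (29 != nodes))
nodes = 32 + nodes
if 34 < nodes == 35:
    m = 30
    nodes = nodes[nodes]
m = m * (36 + 35)
for nodes in m:
    nodes = m // nodes
if 21 <= 23:
    if nodes < m <= m:
        m = m[m]
        nodes = nodes[20] % (0 % m)
    m = nodes
else:
    nodes = nodes * 3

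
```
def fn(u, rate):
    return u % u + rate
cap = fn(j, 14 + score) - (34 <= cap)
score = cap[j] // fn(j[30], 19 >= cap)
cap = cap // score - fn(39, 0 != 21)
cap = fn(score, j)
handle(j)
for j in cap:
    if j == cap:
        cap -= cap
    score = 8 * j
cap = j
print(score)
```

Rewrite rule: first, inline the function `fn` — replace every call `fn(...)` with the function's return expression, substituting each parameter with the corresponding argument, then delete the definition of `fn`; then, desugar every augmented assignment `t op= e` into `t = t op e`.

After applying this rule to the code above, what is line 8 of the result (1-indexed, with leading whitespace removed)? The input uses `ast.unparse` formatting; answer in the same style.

Transformed code:
cap = j % j + (14 + score) - (34 <= cap)
score = cap[j] // (j[30] % j[30] + (19 >= cap))
cap = cap // score - (39 % 39 + (0 != 21))
cap = score % score + j
handle(j)
for j in cap:
    if j == cap:
        cap = cap - cap
    score = 8 * j
cap = j
print(score)

cap = cap - cap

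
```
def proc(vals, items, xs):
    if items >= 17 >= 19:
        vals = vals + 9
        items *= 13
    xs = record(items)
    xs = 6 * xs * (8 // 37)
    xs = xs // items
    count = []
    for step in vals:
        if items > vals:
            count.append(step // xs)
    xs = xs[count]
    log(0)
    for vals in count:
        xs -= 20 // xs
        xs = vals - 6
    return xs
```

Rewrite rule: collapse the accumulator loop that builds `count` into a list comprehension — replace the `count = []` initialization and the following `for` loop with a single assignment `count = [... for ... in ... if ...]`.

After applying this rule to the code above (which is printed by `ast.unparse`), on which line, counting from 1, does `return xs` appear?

14

Transformed code:
def proc(vals, items, xs):
    if items >= 17 >= 19:
        vals = vals + 9
        items *= 13
    xs = record(items)
    xs = 6 * xs * (8 // 37)
    xs = xs // items
    count = [step // xs for step in vals if items > vals]
    xs = xs[count]
    log(0)
    for vals in count:
        xs -= 20 // xs
        xs = vals - 6
    return xs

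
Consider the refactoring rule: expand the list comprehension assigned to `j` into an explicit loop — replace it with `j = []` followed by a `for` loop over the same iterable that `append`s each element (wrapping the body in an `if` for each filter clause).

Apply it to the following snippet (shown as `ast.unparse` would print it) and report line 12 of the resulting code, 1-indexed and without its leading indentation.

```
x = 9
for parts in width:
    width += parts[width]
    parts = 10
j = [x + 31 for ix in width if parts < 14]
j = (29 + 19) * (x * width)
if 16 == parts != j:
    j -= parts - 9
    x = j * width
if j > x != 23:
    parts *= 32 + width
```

x = j * width

Transformed code:
x = 9
for parts in width:
    width += parts[width]
    parts = 10
j = []
for ix in width:
    if parts < 14:
        j.append(x + 31)
j = (29 + 19) * (x * width)
if 16 == parts != j:
    j -= parts - 9
    x = j * width
if j > x != 23:
    parts *= 32 + width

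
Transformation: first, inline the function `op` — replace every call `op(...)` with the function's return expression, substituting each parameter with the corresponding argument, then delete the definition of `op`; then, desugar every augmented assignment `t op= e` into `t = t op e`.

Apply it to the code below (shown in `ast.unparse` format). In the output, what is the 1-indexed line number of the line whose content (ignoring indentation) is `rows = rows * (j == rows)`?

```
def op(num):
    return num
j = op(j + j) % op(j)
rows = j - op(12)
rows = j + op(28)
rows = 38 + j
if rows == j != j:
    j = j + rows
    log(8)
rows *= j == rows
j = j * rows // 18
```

8

Transformed code:
j = (j + j) % j
rows = j - 12
rows = j + 28
rows = 38 + j
if rows == j != j:
    j = j + rows
    log(8)
rows = rows * (j == rows)
j = j * rows // 18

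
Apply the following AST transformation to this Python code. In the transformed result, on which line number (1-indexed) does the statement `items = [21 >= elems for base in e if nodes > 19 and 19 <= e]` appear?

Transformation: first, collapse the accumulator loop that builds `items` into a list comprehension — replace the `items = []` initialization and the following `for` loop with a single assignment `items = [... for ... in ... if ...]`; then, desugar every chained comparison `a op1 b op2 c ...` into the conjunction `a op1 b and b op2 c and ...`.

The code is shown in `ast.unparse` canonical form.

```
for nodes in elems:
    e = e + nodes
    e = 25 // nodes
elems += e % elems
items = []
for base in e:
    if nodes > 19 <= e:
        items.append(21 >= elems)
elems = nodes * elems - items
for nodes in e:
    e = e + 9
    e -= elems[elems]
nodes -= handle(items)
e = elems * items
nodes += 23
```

Transformed code:
for nodes in elems:
    e = e + nodes
    e = 25 // nodes
elems += e % elems
items = [21 >= elems for base in e if nodes > 19 and 19 <= e]
elems = nodes * elems - items
for nodes in e:
    e = e + 9
    e -= elems[elems]
nodes -= handle(items)
e = elems * items
nodes += 23

5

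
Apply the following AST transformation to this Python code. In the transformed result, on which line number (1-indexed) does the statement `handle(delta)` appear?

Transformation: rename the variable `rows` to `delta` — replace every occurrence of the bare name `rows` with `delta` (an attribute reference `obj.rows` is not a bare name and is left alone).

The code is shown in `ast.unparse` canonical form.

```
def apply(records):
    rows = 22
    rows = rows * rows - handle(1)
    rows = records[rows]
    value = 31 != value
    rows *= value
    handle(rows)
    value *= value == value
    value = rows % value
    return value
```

Transformed code:
def apply(records):
    delta = 22
    delta = delta * delta - handle(1)
    delta = records[delta]
    value = 31 != value
    delta *= value
    handle(delta)
    value *= value == value
    value = delta % value
    return value

7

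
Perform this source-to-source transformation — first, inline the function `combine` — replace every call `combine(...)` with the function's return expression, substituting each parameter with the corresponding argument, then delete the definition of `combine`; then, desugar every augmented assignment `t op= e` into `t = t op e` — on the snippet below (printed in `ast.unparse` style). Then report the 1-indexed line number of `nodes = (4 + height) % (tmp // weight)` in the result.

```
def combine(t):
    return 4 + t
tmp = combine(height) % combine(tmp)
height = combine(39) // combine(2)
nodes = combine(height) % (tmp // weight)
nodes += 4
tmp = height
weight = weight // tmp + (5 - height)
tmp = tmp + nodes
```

3

Transformed code:
tmp = (4 + height) % (4 + tmp)
height = (4 + 39) // (4 + 2)
nodes = (4 + height) % (tmp // weight)
nodes = nodes + 4
tmp = height
weight = weight // tmp + (5 - height)
tmp = tmp + nodes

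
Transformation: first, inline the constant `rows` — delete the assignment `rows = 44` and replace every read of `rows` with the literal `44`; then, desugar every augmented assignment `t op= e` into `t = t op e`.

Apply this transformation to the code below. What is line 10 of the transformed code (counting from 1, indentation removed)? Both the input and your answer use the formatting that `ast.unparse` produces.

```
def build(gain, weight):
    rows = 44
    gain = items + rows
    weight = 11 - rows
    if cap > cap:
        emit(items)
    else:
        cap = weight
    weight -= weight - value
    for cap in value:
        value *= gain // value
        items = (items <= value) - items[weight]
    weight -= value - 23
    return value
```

value = value * (gain // value)

Transformed code:
def build(gain, weight):
    gain = items + 44
    weight = 11 - 44
    if cap > cap:
        emit(items)
    else:
        cap = weight
    weight = weight - (weight - value)
    for cap in value:
        value = value * (gain // value)
        items = (items <= value) - items[weight]
    weight = weight - (value - 23)
    return value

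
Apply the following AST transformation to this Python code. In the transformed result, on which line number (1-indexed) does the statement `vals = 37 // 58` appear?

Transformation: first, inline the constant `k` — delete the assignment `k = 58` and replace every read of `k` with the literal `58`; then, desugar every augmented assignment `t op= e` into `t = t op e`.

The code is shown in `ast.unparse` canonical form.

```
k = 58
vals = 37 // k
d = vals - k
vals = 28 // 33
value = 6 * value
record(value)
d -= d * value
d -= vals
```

1

Transformed code:
vals = 37 // 58
d = vals - 58
vals = 28 // 33
value = 6 * value
record(value)
d = d - d * value
d = d - vals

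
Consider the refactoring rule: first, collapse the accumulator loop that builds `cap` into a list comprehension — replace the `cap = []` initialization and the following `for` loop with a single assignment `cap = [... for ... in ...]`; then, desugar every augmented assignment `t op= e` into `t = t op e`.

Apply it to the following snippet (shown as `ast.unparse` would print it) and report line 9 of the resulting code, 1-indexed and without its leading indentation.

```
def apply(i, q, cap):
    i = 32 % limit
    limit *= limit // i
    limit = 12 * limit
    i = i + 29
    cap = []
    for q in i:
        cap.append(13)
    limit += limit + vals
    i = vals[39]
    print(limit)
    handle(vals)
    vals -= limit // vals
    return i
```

print(limit)

Transformed code:
def apply(i, q, cap):
    i = 32 % limit
    limit = limit * (limit // i)
    limit = 12 * limit
    i = i + 29
    cap = [13 for q in i]
    limit = limit + (limit + vals)
    i = vals[39]
    print(limit)
    handle(vals)
    vals = vals - limit // vals
    return i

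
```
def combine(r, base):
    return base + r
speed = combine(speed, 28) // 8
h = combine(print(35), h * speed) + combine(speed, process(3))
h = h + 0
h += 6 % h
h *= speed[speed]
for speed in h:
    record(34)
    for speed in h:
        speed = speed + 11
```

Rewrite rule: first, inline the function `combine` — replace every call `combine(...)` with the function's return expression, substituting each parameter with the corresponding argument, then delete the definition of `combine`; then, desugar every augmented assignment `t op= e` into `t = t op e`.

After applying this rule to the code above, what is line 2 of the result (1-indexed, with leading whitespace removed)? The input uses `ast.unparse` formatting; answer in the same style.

h = h * speed + print(35) + (process(3) + speed)

Transformed code:
speed = (28 + speed) // 8
h = h * speed + print(35) + (process(3) + speed)
h = h + 0
h = h + 6 % h
h = h * speed[speed]
for speed in h:
    record(34)
    for speed in h:
        speed = speed + 11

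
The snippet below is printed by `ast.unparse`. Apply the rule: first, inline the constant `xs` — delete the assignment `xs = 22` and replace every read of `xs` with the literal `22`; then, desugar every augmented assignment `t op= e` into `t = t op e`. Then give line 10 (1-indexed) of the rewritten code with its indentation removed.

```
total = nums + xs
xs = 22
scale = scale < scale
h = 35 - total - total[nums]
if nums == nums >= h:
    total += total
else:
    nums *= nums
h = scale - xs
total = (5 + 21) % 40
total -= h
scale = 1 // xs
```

total = total - h

Transformed code:
total = nums + 22
scale = scale < scale
h = 35 - total - total[nums]
if nums == nums >= h:
    total = total + total
else:
    nums = nums * nums
h = scale - 22
total = (5 + 21) % 40
total = total - h
scale = 1 // 22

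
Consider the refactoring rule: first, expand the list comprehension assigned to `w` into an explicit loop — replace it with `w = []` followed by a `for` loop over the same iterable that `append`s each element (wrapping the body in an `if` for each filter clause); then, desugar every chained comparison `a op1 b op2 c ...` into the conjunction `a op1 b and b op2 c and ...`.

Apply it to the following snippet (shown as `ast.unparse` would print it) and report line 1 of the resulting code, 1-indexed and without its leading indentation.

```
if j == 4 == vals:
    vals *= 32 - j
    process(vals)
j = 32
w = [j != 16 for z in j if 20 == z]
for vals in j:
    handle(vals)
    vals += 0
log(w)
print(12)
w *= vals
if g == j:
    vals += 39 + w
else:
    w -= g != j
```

Transformed code:
if j == 4 and 4 == vals:
    vals *= 32 - j
    process(vals)
j = 32
w = []
for z in j:
    if 20 == z:
        w.append(j != 16)
for vals in j:
    handle(vals)
    vals += 0
log(w)
print(12)
w *= vals
if g == j:
    vals += 39 + w
else:
    w -= g != j

if j == 4 and 4 == vals:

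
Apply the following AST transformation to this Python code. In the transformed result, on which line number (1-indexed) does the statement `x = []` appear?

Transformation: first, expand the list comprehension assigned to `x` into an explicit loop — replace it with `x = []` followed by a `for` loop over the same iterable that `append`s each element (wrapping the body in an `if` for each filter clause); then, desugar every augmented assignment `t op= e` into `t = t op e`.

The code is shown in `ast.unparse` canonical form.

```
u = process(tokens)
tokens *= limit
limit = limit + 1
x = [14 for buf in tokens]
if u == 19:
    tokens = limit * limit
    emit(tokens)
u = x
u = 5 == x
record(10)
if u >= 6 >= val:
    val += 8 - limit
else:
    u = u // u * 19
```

4

Transformed code:
u = process(tokens)
tokens = tokens * limit
limit = limit + 1
x = []
for buf in tokens:
    x.append(14)
if u == 19:
    tokens = limit * limit
    emit(tokens)
u = x
u = 5 == x
record(10)
if u >= 6 >= val:
    val = val + (8 - limit)
else:
    u = u // u * 19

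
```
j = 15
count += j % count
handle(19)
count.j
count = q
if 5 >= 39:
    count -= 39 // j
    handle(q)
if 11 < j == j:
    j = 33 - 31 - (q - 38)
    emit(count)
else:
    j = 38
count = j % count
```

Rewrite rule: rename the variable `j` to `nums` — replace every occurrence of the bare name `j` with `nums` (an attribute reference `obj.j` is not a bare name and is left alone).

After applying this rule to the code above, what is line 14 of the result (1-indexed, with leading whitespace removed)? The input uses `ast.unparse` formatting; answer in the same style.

Transformed code:
nums = 15
count += nums % count
handle(19)
count.j
count = q
if 5 >= 39:
    count -= 39 // nums
    handle(q)
if 11 < nums == nums:
    nums = 33 - 31 - (q - 38)
    emit(count)
else:
    nums = 38
count = nums % count

count = nums % count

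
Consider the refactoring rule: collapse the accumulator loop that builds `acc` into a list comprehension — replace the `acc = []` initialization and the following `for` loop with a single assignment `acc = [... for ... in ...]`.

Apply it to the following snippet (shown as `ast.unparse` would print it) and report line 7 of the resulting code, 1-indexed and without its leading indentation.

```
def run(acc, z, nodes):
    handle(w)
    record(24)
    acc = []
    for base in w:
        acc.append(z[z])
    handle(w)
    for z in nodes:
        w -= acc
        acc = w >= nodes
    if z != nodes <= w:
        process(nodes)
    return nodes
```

Transformed code:
def run(acc, z, nodes):
    handle(w)
    record(24)
    acc = [z[z] for base in w]
    handle(w)
    for z in nodes:
        w -= acc
        acc = w >= nodes
    if z != nodes <= w:
        process(nodes)
    return nodes

w -= acc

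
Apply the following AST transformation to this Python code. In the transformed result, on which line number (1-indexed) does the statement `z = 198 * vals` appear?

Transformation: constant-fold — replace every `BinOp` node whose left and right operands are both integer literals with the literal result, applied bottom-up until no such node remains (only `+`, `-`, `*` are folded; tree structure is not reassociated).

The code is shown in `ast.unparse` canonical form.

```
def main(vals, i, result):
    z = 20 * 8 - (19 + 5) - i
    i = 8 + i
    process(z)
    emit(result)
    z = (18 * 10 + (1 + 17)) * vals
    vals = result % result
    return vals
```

Transformed code:
def main(vals, i, result):
    z = 136 - i
    i = 8 + i
    process(z)
    emit(result)
    z = 198 * vals
    vals = result % result
    return vals

6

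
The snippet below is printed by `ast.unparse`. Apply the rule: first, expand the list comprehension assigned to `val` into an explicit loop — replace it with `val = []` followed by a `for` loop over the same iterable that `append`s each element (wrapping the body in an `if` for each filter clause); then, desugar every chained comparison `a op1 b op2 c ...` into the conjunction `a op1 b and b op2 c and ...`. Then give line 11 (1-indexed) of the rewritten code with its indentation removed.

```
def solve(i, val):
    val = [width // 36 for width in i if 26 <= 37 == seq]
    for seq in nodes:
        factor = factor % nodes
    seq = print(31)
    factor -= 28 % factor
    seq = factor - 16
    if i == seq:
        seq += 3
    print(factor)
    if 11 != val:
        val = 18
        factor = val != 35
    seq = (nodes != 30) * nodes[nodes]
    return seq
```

Transformed code:
def solve(i, val):
    val = []
    for width in i:
        if 26 <= 37 and 37 == seq:
            val.append(width // 36)
    for seq in nodes:
        factor = factor % nodes
    seq = print(31)
    factor -= 28 % factor
    seq = factor - 16
    if i == seq:
        seq += 3
    print(factor)
    if 11 != val:
        val = 18
        factor = val != 35
    seq = (nodes != 30) * nodes[nodes]
    return seq

if i == seq:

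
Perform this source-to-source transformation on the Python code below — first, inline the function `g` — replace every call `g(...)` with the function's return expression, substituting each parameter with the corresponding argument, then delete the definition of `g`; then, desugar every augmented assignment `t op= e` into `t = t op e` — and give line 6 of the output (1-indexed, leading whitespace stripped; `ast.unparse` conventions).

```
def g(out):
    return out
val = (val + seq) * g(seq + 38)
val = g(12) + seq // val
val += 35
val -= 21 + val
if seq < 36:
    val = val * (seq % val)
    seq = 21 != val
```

val = val * (seq % val)

Transformed code:
val = (val + seq) * (seq + 38)
val = 12 + seq // val
val = val + 35
val = val - (21 + val)
if seq < 36:
    val = val * (seq % val)
    seq = 21 != val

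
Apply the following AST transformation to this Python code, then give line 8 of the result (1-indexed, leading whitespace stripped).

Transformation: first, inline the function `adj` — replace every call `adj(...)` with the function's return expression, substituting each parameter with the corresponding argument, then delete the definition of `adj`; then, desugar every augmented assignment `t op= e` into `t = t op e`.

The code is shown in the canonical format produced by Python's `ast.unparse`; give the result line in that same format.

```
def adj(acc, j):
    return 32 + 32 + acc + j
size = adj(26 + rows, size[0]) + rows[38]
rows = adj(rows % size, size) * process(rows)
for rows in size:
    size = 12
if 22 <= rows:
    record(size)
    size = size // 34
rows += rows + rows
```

Transformed code:
size = 32 + 32 + (26 + rows) + size[0] + rows[38]
rows = (32 + 32 + rows % size + size) * process(rows)
for rows in size:
    size = 12
if 22 <= rows:
    record(size)
    size = size // 34
rows = rows + (rows + rows)

rows = rows + (rows + rows)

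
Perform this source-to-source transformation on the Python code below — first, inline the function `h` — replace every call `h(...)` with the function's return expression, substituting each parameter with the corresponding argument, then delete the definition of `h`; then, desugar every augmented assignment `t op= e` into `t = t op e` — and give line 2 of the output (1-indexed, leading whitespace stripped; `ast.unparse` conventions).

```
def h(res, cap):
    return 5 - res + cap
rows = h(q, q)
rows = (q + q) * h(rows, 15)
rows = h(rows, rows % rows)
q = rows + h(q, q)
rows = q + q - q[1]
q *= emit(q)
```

Transformed code:
rows = 5 - q + q
rows = (q + q) * (5 - rows + 15)
rows = 5 - rows + rows % rows
q = rows + (5 - q + q)
rows = q + q - q[1]
q = q * emit(q)

rows = (q + q) * (5 - rows + 15)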